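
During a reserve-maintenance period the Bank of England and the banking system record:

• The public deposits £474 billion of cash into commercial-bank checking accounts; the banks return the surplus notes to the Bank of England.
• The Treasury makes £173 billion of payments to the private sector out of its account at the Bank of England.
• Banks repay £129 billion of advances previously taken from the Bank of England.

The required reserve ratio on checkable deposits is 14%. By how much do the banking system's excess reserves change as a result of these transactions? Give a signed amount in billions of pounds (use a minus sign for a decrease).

+£427.42 billion

Currency deposit £474 billion: reserves +£474B, deposits +£474B.
Government spending £173 billion: reserves +£173B, deposits +£173B.
Discount-window repayment £129 billion: reserves −£129B, deposits 0.
Totals: Δreserves = +£518B, Δdeposits = +£647B.
Δrequired reserves = 14% × +£647B = +£90.58B.
Δexcess reserves = Δreserves − Δrequired = +£518B − (+£90.58B) = +£427.42 billion.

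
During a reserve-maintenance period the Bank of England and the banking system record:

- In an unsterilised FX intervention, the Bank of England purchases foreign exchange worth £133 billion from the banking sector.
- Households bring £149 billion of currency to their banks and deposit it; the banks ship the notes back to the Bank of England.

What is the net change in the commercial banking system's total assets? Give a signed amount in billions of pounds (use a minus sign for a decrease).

Bank of England balance sheet:
  Assets:      Foreign assets +£133B
  Liabilities: Bank reserves +£282B, Currency in circulation −£149B
Commercial banking system:
  Assets:      Reserves at CB +£282B, Foreign assets −£133B
  Liabilities: Checkable deposits +£149B
Change in total bank assets = +£149 billion.

+£149 billion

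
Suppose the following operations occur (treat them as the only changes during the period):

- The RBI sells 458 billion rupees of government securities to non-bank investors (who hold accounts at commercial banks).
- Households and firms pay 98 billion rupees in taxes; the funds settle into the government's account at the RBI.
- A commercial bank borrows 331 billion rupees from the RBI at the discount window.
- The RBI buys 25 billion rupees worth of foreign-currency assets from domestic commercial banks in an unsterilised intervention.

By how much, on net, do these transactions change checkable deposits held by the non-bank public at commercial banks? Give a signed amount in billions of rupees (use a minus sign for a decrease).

Asset sale (to non-banks) 458 billion rupees: non-bank counterparties' bank balances fall → −458B.
Government account inflow 98 billion rupees: non-bank counterparties' bank balances fall → −98B.
Discount-window loan 331 billion rupees: the counterparty is a bank, so public deposits are unchanged → 0.
FX purchase 25 billion rupees: the counterparty is a bank, so public deposits are unchanged → 0.
Net: −458 − 98 + 0 + 0 = -556 billion.

-556 billion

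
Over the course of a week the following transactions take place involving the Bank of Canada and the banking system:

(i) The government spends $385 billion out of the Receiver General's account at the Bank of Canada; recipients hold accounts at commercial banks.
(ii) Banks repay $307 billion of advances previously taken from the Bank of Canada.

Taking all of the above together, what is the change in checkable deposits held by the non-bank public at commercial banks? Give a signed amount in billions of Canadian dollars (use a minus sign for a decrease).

Bank of Canada balance sheet:
  Assets:      Loans to banks −$307B
  Liabilities: Bank reserves +$78B, Government deposits −$385B
Commercial banking system:
  Assets:      Reserves at CB +$78B
  Liabilities: Checkable deposits +$385B, Borrowings from CB −$307B
So the change in checkable deposits held by the non-bank public at commercial banks is +$385 billion.

+$385 billion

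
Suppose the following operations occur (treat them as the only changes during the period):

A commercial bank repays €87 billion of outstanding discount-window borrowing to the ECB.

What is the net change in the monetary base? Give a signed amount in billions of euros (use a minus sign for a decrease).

ECB balance sheet:
  Assets:      Loans to banks −€87B
  Liabilities: Bank reserves −€87B
Commercial banking system:
  Assets:      Reserves at CB −€87B
  Liabilities: Borrowings from CB −€87B
Monetary base = currency + reserves: 0 + (−€87B) = -€87 billion.

-€87 billion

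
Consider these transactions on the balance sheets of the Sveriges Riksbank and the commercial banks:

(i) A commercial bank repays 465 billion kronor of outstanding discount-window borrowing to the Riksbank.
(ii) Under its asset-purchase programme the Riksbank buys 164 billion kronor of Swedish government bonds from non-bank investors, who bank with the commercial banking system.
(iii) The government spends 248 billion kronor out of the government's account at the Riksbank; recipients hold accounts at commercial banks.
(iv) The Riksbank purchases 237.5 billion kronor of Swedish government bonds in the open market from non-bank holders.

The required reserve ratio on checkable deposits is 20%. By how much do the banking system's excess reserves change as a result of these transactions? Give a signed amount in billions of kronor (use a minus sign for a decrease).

Discount-window repayment 465 billion kronor: reserves −465B, deposits 0.
Asset purchase (from non-banks) 164 billion kronor: reserves +164B, deposits +164B.
Government spending 248 billion kronor: reserves +248B, deposits +248B.
Asset purchase (from non-banks) 237.5 billion kronor: reserves +237.5B, deposits +237.5B.
Totals: Δreserves = +184.5B, Δdeposits = +649.5B.
Δrequired reserves = 20% × +649.5B = +129.9B.
Δexcess reserves = Δreserves − Δrequired = +184.5B − (+129.9B) = +54.6 billion.

+54.6 billion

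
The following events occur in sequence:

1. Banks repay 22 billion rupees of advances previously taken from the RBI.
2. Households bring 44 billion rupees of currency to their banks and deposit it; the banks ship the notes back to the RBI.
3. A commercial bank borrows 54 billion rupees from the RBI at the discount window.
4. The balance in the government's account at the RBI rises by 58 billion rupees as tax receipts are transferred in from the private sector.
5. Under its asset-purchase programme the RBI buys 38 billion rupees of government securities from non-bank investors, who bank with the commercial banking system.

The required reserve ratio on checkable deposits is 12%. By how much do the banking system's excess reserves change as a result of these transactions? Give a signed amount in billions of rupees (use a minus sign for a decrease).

+53.12 billion

Discount-window repayment 22 billion rupees: reserves −22B, deposits 0.
Currency deposit 44 billion rupees: reserves +44B, deposits +44B.
Discount-window loan 54 billion rupees: reserves +54B, deposits 0.
Government account inflow 58 billion rupees: reserves −58B, deposits −58B.
Asset purchase (from non-banks) 38 billion rupees: reserves +38B, deposits +38B.
Totals: Δreserves = +56B, Δdeposits = +24B.
Δrequired reserves = 12% × +24B = +2.88B.
Δexcess reserves = Δreserves − Δrequired = +56B − (+2.88B) = +53.12 billion.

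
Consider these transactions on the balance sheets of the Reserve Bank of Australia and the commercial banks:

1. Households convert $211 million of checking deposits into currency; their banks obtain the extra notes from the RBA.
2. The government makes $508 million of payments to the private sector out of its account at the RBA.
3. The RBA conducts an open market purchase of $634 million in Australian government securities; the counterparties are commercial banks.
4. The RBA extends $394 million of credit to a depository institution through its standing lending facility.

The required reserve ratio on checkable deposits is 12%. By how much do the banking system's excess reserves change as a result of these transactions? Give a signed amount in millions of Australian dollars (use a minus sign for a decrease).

Currency withdrawal $211 million: reserves −$211M, deposits −$211M.
Government spending $508 million: reserves +$508M, deposits +$508M.
OMO purchase (from banks) $634 million: reserves +$634M, deposits 0.
Discount-window loan $394 million: reserves +$394M, deposits 0.
Totals: Δreserves = +$1325M, Δdeposits = +$297M.
Δrequired reserves = 12% × +$297M = +$35.64M.
Δexcess reserves = Δreserves − Δrequired = +$1325M − (+$35.64M) = +$1289.36 million.

+$1289.36 million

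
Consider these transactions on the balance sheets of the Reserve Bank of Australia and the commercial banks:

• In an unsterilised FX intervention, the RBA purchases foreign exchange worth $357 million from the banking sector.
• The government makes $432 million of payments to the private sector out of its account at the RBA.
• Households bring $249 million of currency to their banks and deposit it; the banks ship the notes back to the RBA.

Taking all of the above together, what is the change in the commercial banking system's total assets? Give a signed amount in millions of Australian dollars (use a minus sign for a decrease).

+$681 million

FX purchase $357 million: just an asset swap on bank balance sheets → 0.
Government spending $432 million: bank balance sheets expand → +$432M.
Currency deposit $249 million: bank balance sheets expand → +$249M.
Net: 0 + 432 + 249 = +$681 million.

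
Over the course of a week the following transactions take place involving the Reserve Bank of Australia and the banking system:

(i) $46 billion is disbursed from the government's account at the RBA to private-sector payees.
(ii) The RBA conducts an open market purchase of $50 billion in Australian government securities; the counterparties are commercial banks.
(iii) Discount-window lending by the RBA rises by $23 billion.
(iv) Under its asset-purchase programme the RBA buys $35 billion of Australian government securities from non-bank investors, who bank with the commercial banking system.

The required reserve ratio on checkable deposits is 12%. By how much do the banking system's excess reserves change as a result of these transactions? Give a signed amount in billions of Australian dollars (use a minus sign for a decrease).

+$144.28 billion

Government spending $46 billion: reserves +$46B, deposits +$46B.
OMO purchase (from banks) $50 billion: reserves +$50B, deposits 0.
Discount-window loan $23 billion: reserves +$23B, deposits 0.
Asset purchase (from non-banks) $35 billion: reserves +$35B, deposits +$35B.
Totals: Δreserves = +$154B, Δdeposits = +$81B.
Δrequired reserves = 12% × +$81B = +$9.72B.
Δexcess reserves = Δreserves − Δrequired = +$154B − (+$9.72B) = +$144.28 billion.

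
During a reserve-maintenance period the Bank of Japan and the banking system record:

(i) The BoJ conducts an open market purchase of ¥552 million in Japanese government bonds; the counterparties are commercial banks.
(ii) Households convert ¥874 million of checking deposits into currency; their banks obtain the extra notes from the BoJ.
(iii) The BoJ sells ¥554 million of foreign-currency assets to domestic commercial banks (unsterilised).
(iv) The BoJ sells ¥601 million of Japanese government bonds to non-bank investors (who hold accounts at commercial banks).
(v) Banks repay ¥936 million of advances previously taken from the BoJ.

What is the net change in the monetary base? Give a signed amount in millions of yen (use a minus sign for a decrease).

OMO purchase (from banks) ¥552 million: BoJ balance sheet expands → +¥552M.
Currency withdrawal ¥874 million: just a shift between currency and reserves — both are base money → 0.
FX sale ¥554 million: BoJ balance sheet contracts → −¥554M.
Asset sale (to non-banks) ¥601 million: BoJ balance sheet contracts → −¥601M.
Discount-window repayment ¥936 million: BoJ balance sheet contracts → −¥936M.
Net: 552 + 0 − 554 − 601 − 936 = -¥1539 million.

-¥1539 million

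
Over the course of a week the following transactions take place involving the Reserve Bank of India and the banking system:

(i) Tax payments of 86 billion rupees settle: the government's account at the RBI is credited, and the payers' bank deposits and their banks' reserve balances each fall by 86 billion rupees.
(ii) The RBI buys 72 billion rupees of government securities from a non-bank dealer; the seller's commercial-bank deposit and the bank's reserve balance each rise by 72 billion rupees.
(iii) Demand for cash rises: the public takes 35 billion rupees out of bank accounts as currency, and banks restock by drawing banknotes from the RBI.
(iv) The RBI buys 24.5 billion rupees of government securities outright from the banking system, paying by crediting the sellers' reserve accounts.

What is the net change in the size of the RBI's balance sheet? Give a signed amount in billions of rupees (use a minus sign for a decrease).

+96.5 billion

Government account inflow 86 billion rupees: only the composition of liabilities changes → 0.
Asset purchase (from non-banks) 72 billion rupees: an RBI asset is acquired → +72B.
Currency withdrawal 35 billion rupees: only the composition of liabilities changes → 0.
OMO purchase (from banks) 24.5 billion rupees: an RBI asset is acquired → +24.5B.
Net: 0 + 72 + 0 + 24.5 = +96.5 billion.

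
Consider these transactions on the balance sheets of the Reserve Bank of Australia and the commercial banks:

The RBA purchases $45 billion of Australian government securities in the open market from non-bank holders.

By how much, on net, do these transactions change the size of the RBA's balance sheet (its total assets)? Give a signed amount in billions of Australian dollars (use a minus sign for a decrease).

RBA balance sheet:
  Assets:      Securities +$45B
  Liabilities: Bank reserves +$45B
Change in total RBA assets = +$45 billion.

+$45 billion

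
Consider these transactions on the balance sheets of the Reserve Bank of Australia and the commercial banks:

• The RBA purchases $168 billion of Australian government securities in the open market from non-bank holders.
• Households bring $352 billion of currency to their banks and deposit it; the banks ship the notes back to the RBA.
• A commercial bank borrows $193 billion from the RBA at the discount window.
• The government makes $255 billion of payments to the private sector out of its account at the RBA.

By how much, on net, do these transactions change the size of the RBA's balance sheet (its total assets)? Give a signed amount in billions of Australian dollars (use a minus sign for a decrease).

Asset purchase (from non-banks) $168 billion: an RBA asset is acquired → +$168B.
Currency deposit $352 billion: only the composition of liabilities changes → 0.
Discount-window loan $193 billion: an RBA asset is acquired → +$193B.
Government spending $255 billion: only the composition of liabilities changes → 0.
Net: 168 + 0 + 193 + 0 = +$361 billion.

+$361 billion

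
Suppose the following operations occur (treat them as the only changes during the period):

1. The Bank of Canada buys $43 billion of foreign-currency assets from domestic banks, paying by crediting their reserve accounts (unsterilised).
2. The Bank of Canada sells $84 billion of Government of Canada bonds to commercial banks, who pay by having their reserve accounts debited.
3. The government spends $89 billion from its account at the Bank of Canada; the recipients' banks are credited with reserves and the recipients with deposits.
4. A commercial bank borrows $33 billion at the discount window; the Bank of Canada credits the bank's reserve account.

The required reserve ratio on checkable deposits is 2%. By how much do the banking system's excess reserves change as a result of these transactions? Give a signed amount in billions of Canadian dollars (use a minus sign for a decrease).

+$79.22 billion

FX purchase $43 billion: reserves +$43B, deposits 0.
OMO sale (to banks) $84 billion: reserves −$84B, deposits 0.
Government spending $89 billion: reserves +$89B, deposits +$89B.
Discount-window loan $33 billion: reserves +$33B, deposits 0.
Totals: Δreserves = +$81B, Δdeposits = +$89B.
Δrequired reserves = 2% × +$89B = +$1.78B.
Δexcess reserves = Δreserves − Δrequired = +$81B − (+$1.78B) = +$79.22 billion.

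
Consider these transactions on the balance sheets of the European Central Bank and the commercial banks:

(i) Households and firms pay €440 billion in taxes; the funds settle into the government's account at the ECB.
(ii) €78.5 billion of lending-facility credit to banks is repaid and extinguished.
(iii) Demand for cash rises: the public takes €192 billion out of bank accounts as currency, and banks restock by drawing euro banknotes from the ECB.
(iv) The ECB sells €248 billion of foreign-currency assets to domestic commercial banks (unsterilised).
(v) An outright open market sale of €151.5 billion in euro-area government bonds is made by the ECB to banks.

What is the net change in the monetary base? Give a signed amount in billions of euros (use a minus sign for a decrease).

Government account inflow €440 billion: reserves shift to a non-base liability → −€440B.
Discount-window repayment €78.5 billion: ECB balance sheet contracts → −€78.5B.
Currency withdrawal €192 billion: just a shift between currency and reserves — both are base money → 0.
FX sale €248 billion: ECB balance sheet contracts → −€248B.
OMO sale (to banks) €151.5 billion: ECB balance sheet contracts → −€151.5B.
Net: −440 − 78.5 + 0 − 248 − 151.5 = -€918 billion.

-€918 billion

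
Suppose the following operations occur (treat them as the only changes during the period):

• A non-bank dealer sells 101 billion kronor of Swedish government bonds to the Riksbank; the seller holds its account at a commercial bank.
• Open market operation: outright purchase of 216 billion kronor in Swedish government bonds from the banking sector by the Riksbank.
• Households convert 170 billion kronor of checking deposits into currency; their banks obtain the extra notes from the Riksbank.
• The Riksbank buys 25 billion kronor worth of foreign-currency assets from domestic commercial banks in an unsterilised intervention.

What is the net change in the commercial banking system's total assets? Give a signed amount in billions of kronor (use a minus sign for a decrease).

-69 billion

Asset purchase (from non-banks) 101 billion kronor: bank balance sheets expand → +101B.
OMO purchase (from banks) 216 billion kronor: just an asset swap on bank balance sheets → 0.
Currency withdrawal 170 billion kronor: bank balance sheets shrink → −170B.
FX purchase 25 billion kronor: just an asset swap on bank balance sheets → 0.
Net: 101 + 0 − 170 + 0 = -69 billion.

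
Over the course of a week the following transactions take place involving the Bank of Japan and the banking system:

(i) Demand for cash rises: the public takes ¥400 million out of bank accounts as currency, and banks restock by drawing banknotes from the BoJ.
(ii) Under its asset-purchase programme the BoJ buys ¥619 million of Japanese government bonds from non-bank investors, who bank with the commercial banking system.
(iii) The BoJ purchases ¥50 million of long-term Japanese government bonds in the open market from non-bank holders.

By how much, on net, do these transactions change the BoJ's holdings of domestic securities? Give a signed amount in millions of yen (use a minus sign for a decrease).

+¥669 million

Currency withdrawal ¥400 million: the BoJ's securities portfolio is untouched → 0.
Asset purchase (from non-banks) ¥619 million: securities added to the BoJ's portfolio → +¥619M.
Asset purchase (from non-banks) ¥50 million: securities added to the BoJ's portfolio → +¥50M.
Net: 0 + 619 + 50 = +¥669 million.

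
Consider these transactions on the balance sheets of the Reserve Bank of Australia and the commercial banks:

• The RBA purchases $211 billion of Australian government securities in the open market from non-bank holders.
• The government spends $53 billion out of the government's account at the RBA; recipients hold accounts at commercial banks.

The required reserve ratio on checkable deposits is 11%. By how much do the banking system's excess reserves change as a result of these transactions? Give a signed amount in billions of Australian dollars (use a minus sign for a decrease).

+$234.96 billion

Asset purchase (from non-banks) $211 billion: reserves +$211B, deposits +$211B.
Government spending $53 billion: reserves +$53B, deposits +$53B.
Totals: Δreserves = +$264B, Δdeposits = +$264B.
Δrequired reserves = 11% × +$264B = +$29.04B.
Δexcess reserves = Δreserves − Δrequired = +$264B − (+$29.04B) = +$234.96 billion.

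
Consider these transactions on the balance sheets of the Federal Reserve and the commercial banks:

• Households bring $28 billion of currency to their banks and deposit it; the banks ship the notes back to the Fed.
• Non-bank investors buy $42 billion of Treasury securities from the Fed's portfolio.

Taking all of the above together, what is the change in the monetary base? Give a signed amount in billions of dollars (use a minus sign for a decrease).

-$42 billion

Fed balance sheet:
  Assets:      Securities −$42B
  Liabilities: Bank reserves −$14B, Currency in circulation −$28B
Commercial banking system:
  Assets:      Reserves at CB −$14B
  Liabilities: Checkable deposits −$14B
Monetary base = currency + reserves: −$28B + (−$14B) = -$42 billion.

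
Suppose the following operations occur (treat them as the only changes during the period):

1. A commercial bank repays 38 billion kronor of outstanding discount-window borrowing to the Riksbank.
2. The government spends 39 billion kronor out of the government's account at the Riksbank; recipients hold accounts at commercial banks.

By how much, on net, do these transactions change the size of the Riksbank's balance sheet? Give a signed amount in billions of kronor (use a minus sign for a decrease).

-38 billion

Discount-window repayment 38 billion kronor: a Riksbank asset is shed → −38B.
Government spending 39 billion kronor: only the composition of liabilities changes → 0.
Net: −38 + 0 = -38 billion.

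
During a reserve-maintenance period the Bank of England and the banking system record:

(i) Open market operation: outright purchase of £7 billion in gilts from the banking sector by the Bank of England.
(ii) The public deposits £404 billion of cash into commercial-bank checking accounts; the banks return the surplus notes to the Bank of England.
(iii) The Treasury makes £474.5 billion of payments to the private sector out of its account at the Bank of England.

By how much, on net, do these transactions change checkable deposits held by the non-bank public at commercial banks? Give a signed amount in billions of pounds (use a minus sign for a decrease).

OMO purchase (from banks) £7 billion: the counterparty is a bank, so public deposits are unchanged → 0.
Currency deposit £404 billion: non-bank counterparties' bank balances rise → +£404B.
Government spending £474.5 billion: non-bank counterparties' bank balances rise → +£474.5B.
Net: 0 + 404 + 474.5 = +£878.5 billion.

+£878.5 billion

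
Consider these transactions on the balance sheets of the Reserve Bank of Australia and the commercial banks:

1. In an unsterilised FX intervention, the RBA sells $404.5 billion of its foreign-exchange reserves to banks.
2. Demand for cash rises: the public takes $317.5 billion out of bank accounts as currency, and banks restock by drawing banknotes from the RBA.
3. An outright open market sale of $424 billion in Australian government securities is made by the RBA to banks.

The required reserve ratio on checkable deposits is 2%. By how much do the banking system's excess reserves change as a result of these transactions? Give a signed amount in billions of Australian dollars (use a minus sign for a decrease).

-$1139.65 billion

FX sale $404.5 billion: reserves −$404.5B, deposits 0.
Currency withdrawal $317.5 billion: reserves −$317.5B, deposits −$317.5B.
OMO sale (to banks) $424 billion: reserves −$424B, deposits 0.
Totals: Δreserves = −$1146B, Δdeposits = −$317.5B.
Δrequired reserves = 2% × −$317.5B = −$6.35B.
Δexcess reserves = Δreserves − Δrequired = −$1146B − (−$6.35B) = -$1139.65 billion.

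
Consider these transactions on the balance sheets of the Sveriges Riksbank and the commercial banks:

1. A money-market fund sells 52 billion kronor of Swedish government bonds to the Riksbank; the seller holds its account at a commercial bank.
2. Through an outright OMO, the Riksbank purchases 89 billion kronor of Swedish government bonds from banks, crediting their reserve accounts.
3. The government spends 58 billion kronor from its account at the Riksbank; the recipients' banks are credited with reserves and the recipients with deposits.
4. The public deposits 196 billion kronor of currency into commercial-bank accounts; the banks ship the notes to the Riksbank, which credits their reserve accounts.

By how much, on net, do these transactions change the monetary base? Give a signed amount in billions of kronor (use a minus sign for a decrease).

Riksbank balance sheet:
  Assets:      Securities +141B
  Liabilities: Bank reserves +395B, Currency in circulation −196B, Government deposits −58B
Commercial banking system:
  Assets:      Reserves at CB +395B, Securities −89B
  Liabilities: Checkable deposits +306B
Monetary base = currency + reserves: −196B + (+395B) = +199 billion.

+199 billion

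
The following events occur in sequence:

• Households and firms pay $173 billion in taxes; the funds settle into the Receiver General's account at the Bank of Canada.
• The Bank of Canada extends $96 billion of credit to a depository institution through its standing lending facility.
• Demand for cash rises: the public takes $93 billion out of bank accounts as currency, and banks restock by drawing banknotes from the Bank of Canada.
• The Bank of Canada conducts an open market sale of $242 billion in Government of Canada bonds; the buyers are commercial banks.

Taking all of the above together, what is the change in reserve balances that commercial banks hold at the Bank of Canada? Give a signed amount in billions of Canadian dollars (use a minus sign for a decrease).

-$412 billion

Government account inflow $173 billion: funds move from bank reserves into the government account → −$173B.
Discount-window loan $96 billion: the loan is credited to the bank's reserve account → +$96B.
Currency withdrawal $93 billion: banks swap reserves for currency → −$93B.
OMO sale (to banks) $242 billion: the buying banks pay out of their reserve balances → −$242B.
Net: −173 + 96 − 93 − 242 = -$412 billion.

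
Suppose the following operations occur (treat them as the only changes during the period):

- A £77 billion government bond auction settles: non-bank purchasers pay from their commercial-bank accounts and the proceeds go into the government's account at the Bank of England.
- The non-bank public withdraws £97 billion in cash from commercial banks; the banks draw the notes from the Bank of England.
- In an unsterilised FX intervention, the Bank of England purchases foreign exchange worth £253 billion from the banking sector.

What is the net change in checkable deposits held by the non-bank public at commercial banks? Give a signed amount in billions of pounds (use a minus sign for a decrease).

Government account inflow £77 billion: non-bank counterparties' bank balances fall → −£77B.
Currency withdrawal £97 billion: non-bank counterparties' bank balances fall → −£97B.
FX purchase £253 billion: the counterparty is a bank, so public deposits are unchanged → 0.
Net: −77 − 97 + 0 = -£174 billion.

-£174 billion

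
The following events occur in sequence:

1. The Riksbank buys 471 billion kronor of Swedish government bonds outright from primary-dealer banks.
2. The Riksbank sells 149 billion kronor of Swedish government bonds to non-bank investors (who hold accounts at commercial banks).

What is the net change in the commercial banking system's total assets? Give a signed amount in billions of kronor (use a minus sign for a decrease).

-149 billion

Riksbank balance sheet:
  Assets:      Securities +322B
  Liabilities: Bank reserves +322B
Commercial banking system:
  Assets:      Reserves at CB +322B, Securities −471B
  Liabilities: Checkable deposits −149B
Change in total bank assets = -149 billion.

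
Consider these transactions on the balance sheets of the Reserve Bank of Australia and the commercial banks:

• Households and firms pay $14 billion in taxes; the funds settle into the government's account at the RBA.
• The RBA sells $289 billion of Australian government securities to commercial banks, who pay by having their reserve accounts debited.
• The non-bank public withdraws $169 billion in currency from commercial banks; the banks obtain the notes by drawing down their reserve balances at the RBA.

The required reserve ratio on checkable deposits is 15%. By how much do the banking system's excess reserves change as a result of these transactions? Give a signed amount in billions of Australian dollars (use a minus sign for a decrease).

-$444.55 billion

Government account inflow $14 billion: reserves −$14B, deposits −$14B.
OMO sale (to banks) $289 billion: reserves −$289B, deposits 0.
Currency withdrawal $169 billion: reserves −$169B, deposits −$169B.
Totals: Δreserves = −$472B, Δdeposits = −$183B.
Δrequired reserves = 15% × −$183B = −$27.45B.
Δexcess reserves = Δreserves − Δrequired = −$472B − (−$27.45B) = -$444.55 billion.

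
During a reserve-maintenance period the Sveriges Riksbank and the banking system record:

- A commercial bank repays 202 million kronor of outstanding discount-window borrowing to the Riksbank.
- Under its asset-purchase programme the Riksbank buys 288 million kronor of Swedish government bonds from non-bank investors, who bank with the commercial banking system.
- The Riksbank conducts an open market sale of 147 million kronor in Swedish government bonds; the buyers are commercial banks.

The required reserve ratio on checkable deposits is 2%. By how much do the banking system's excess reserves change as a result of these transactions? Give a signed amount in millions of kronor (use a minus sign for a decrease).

Discount-window repayment 202 million kronor: reserves −202M, deposits 0.
Asset purchase (from non-banks) 288 million kronor: reserves +288M, deposits +288M.
OMO sale (to banks) 147 million kronor: reserves −147M, deposits 0.
Totals: Δreserves = −61M, Δdeposits = +288M.
Δrequired reserves = 2% × +288M = +5.76M.
Δexcess reserves = Δreserves − Δrequired = −61M − (+5.76M) = -66.76 million.

-66.76 million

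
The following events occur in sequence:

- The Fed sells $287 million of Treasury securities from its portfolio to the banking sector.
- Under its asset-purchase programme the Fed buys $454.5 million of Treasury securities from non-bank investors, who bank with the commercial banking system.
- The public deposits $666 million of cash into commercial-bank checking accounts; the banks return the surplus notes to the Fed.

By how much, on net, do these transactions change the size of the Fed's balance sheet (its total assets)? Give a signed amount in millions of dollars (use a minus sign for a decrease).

Fed balance sheet:
  Assets:      Securities +$167.5M
  Liabilities: Bank reserves +$833.5M, Currency in circulation −$666M
Change in total Fed assets = +$167.5 million.

+$167.5 million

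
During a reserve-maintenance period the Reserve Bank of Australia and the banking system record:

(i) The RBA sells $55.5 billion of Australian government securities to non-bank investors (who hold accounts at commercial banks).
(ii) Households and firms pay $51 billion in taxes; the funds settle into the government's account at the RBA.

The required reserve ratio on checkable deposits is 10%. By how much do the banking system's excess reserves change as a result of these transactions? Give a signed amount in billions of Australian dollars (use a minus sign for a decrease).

-$95.85 billion

Asset sale (to non-banks) $55.5 billion: reserves −$55.5B, deposits −$55.5B.
Government account inflow $51 billion: reserves −$51B, deposits −$51B.
Totals: Δreserves = −$106.5B, Δdeposits = −$106.5B.
Δrequired reserves = 10% × −$106.5B = −$10.65B.
Δexcess reserves = Δreserves − Δrequired = −$106.5B − (−$10.65B) = -$95.85 billion.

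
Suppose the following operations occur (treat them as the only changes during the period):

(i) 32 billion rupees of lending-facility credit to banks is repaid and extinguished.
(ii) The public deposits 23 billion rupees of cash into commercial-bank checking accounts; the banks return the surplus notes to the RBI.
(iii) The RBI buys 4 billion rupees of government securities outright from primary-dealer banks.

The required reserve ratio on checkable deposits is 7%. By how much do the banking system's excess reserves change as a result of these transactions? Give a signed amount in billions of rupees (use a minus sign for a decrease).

-6.61 billion

Discount-window repayment 32 billion rupees: reserves −32B, deposits 0.
Currency deposit 23 billion rupees: reserves +23B, deposits +23B.
OMO purchase (from banks) 4 billion rupees: reserves +4B, deposits 0.
Totals: Δreserves = −5B, Δdeposits = +23B.
Δrequired reserves = 7% × +23B = +1.61B.
Δexcess reserves = Δreserves − Δrequired = −5B − (+1.61B) = -6.61 billion.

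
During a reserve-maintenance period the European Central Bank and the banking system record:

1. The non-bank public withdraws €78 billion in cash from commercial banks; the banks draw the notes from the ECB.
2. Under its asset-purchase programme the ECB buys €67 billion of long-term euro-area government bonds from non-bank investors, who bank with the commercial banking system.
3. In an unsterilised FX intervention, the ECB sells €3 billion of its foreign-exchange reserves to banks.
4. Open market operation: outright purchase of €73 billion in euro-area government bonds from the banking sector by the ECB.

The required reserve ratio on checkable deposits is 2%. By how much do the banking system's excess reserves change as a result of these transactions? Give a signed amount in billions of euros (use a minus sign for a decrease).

+€59.22 billion

Currency withdrawal €78 billion: reserves −€78B, deposits −€78B.
Asset purchase (from non-banks) €67 billion: reserves +€67B, deposits +€67B.
FX sale €3 billion: reserves −€3B, deposits 0.
OMO purchase (from banks) €73 billion: reserves +€73B, deposits 0.
Totals: Δreserves = +€59B, Δdeposits = −€11B.
Δrequired reserves = 2% × −€11B = −€0.22B.
Δexcess reserves = Δreserves − Δrequired = +€59B − (−€0.22B) = +€59.22 billion.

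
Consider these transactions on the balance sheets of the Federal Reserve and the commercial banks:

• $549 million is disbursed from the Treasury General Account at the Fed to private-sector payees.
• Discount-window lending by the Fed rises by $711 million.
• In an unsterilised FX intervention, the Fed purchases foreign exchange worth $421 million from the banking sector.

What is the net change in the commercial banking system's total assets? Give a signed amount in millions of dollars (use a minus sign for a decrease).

+$1260 million

Fed balance sheet:
  Assets:      Loans to banks +$711M, Foreign assets +$421M
  Liabilities: Bank reserves +$1681M, Government deposits −$549M
Commercial banking system:
  Assets:      Reserves at CB +$1681M, Foreign assets −$421M
  Liabilities: Checkable deposits +$549M, Borrowings from CB +$711M
Change in total bank assets = +$1260 million.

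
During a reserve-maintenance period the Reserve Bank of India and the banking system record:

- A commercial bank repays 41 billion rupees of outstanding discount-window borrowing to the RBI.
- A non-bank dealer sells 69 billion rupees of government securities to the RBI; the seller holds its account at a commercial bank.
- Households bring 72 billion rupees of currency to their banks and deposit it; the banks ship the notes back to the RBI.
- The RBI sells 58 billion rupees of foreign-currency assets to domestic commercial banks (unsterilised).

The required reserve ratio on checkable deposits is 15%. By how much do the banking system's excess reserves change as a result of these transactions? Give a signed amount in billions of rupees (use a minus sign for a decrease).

Discount-window repayment 41 billion rupees: reserves −41B, deposits 0.
Asset purchase (from non-banks) 69 billion rupees: reserves +69B, deposits +69B.
Currency deposit 72 billion rupees: reserves +72B, deposits +72B.
FX sale 58 billion rupees: reserves −58B, deposits 0.
Totals: Δreserves = +42B, Δdeposits = +141B.
Δrequired reserves = 15% × +141B = +21.15B.
Δexcess reserves = Δreserves − Δrequired = +42B − (+21.15B) = +20.85 billion.

+20.85 billion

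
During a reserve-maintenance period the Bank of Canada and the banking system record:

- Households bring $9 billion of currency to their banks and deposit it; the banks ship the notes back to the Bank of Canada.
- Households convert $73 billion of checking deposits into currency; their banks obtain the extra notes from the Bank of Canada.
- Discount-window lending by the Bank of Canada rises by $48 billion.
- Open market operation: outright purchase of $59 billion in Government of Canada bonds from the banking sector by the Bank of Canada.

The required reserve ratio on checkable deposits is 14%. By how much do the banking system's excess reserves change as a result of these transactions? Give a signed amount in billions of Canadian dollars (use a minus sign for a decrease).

+$51.96 billion

Currency deposit $9 billion: reserves +$9B, deposits +$9B.
Currency withdrawal $73 billion: reserves −$73B, deposits −$73B.
Discount-window loan $48 billion: reserves +$48B, deposits 0.
OMO purchase (from banks) $59 billion: reserves +$59B, deposits 0.
Totals: Δreserves = +$43B, Δdeposits = −$64B.
Δrequired reserves = 14% × −$64B = −$8.96B.
Δexcess reserves = Δreserves − Δrequired = +$43B − (−$8.96B) = +$51.96 billion.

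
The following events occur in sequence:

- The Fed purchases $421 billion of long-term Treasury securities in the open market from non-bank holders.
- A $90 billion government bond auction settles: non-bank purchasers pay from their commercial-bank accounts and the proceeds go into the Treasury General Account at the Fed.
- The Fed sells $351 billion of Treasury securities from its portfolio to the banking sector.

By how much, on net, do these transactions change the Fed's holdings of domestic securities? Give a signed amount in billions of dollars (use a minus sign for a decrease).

Asset purchase (from non-banks) $421 billion: securities added to the Fed's portfolio → +$421B.
Government account inflow $90 billion: the Fed's securities portfolio is untouched → 0.
OMO sale (to banks) $351 billion: securities removed from the Fed's portfolio → −$351B.
Net: 421 + 0 − 351 = +$70 billion.

+$70 billion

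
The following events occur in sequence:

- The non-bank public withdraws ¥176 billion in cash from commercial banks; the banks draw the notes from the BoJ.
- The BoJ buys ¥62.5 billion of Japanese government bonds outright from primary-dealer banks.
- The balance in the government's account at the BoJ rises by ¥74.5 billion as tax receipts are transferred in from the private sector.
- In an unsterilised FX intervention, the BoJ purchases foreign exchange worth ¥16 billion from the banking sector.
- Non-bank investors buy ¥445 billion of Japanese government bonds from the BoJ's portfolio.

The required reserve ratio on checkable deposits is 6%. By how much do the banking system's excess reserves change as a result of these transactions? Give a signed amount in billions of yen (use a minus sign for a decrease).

Currency withdrawal ¥176 billion: reserves −¥176B, deposits −¥176B.
OMO purchase (from banks) ¥62.5 billion: reserves +¥62.5B, deposits 0.
Government account inflow ¥74.5 billion: reserves −¥74.5B, deposits −¥74.5B.
FX purchase ¥16 billion: reserves +¥16B, deposits 0.
Asset sale (to non-banks) ¥445 billion: reserves −¥445B, deposits −¥445B.
Totals: Δreserves = −¥617B, Δdeposits = −¥695.5B.
Δrequired reserves = 6% × −¥695.5B = −¥41.73B.
Δexcess reserves = Δreserves − Δrequired = −¥617B − (−¥41.73B) = -¥575.27 billion.

-¥575.27 billion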